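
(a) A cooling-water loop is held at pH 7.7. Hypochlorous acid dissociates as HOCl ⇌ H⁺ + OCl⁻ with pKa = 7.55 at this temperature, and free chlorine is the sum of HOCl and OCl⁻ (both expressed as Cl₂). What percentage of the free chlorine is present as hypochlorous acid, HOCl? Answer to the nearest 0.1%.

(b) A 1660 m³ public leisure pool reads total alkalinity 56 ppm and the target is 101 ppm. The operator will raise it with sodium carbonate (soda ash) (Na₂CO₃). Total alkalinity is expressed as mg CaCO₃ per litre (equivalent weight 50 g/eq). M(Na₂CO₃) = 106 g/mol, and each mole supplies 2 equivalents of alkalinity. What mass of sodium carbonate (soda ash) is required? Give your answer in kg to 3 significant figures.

(a) [OCl⁻]/[HOCl] = 10^(pH − pKa) = 10^(7.7 − 7.55) = 10^0.15 = 1.413.
(a) Fraction as HOCl = 1 / (1 + 1.413) = 0.4145.

(b) Volume: 1660 m³ = 1,660,000 L.
(b) Alkalinity to add: (101 − 56) = 45 mg/L as CaCO₃ × 1,660,000 L = 74,700 g as CaCO₃.
(b) Equivalents: 74,700 g ÷ 50 g/eq = 1494 eq.
(b) Each mole of Na₂CO₃ supplies 2 eq, so 1494 / 2 = 747 mol.
(b) Mass: 747 mol × 106 g/mol = 79,180 g.

(a) 41.5%; (b) 79.2 kg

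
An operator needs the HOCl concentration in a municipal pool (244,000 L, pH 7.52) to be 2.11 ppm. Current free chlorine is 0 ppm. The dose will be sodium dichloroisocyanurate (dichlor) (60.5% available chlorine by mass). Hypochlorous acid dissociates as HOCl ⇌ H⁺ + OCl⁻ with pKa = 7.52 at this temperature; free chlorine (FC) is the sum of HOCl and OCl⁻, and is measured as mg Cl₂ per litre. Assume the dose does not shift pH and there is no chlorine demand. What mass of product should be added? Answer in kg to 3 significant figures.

1.70 kg

[OCl⁻]/[HOCl] = 10^(pH − pKa) = 10^(7.52 − 7.52) = 1; fraction as HOCl = 1/(1 + 1) = 0.5.
Free chlorine required for 2.11 ppm HOCl: 2.11 / 0.5 = 4.22 ppm.
FC to add: 4.22 − 0 = 4.22 mg/L as Cl₂.
Cl₂ equivalent: 4.22 mg/L × 244,000 L = 1030 g.
Product at 60.5% available Cl: 1030 / 0.605 = 1702 g.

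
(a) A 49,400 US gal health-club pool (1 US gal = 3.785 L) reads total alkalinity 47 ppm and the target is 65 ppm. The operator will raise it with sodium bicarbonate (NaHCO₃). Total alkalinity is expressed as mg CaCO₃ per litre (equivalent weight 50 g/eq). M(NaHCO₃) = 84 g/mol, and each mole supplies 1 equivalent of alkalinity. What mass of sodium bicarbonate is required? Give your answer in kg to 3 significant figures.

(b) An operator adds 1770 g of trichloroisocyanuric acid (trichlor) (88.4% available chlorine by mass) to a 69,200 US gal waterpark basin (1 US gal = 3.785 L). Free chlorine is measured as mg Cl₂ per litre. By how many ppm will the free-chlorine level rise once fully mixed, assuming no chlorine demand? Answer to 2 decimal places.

(a) Volume: 49,400 US gal × 3.785 L/gal = 186,979 L.
(a) Alkalinity to add: (65 − 47) = 18 mg/L as CaCO₃ × 186,979 L = 3366 g as CaCO₃.
(a) Equivalents: 3366 g ÷ 50 g/eq = 67.31 eq.
(a) NaHCO₃ supplies 1 eq per mole → 67.31 mol.
(a) Mass: 67.31 mol × 84 g/mol = 5654 g.

(b) Volume: 69,200 US gal × 3.785 L/gal = 261,922 L.
(b) Available chlorine delivered: 1770 g × 0.884 = 1565 g as Cl₂.
(b) Concentration rise: 1565 g / 261,922 L = 5.974 mg/L = 5.97 ppm.

(a) 5.65 kg; (b) 5.97 ppm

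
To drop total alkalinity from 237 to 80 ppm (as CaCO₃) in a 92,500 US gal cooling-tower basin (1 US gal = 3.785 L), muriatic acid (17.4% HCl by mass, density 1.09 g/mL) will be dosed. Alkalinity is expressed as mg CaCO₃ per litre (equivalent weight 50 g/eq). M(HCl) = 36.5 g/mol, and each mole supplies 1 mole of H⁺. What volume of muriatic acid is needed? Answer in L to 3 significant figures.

212 L

Volume: 92,500 US gal × 3.785 L/gal = 350,112 L.
Alkalinity to neutralize: (237 − 80) = 157 mg/L as CaCO₃ × 350,112 L = 54,970 g as CaCO₃.
Equivalents of H⁺ required: 54,970 ÷ 50 g/eq = 1099 eq = 1099 mol HCl.
Mass of HCl: 1099 × 36.5 = 40,130 g.
Mass of 17.4% solution: 40,130 / 0.174 = 230,600 g.
Volume: 230,600 g ÷ 1.09 g/mL = 211,600 mL.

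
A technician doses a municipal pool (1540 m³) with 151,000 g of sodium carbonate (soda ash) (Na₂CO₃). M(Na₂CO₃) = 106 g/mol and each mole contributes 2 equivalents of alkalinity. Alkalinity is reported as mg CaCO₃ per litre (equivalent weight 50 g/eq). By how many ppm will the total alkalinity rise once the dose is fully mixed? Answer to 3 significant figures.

Volume: 1540 m³ = 1,540,000 L.
Moles of Na₂CO₃: 151,000 g ÷ 106 g/mol = 1425 mol → 2849 eq of alkalinity.
As CaCO₃: 2849 eq × 50 g/eq = 142,500 g.
Rise: 142,500 g / 1,540,000 L × 1000 = 92.5 mg/L.

92.5 ppm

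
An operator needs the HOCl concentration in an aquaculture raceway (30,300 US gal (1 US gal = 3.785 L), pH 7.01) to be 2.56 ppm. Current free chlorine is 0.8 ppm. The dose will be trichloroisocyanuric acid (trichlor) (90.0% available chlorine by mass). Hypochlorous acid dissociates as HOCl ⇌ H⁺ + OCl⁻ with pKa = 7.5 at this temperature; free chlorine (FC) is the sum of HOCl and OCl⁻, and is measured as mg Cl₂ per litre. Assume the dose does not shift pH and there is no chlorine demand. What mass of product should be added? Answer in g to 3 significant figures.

330 g

Volume: 30,300 US gal × 3.785 L/gal = 114,686 L.
[OCl⁻]/[HOCl] = 10^(pH − pKa) = 10^(7.01 − 7.5) = 0.3236; fraction as HOCl = 1/(1 + 0.3236) = 0.7555.
Free chlorine required for 2.56 ppm HOCl: 2.56 / 0.7555 = 3.388 ppm.
FC to add: 3.388 − 0.8 = 2.588 mg/L as Cl₂.
Cl₂ equivalent: 2.588 mg/L × 114,686 L = 296.9 g.
Product at 90.0% available Cl: 296.9 / 0.9 = 329.8 g.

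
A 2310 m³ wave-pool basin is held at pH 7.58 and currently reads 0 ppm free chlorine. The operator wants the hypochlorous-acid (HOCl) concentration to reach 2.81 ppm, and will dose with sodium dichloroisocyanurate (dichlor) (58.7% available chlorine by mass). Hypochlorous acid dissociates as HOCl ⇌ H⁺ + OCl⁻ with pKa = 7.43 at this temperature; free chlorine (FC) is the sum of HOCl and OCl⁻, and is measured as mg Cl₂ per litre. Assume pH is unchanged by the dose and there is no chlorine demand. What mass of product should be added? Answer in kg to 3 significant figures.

Volume: 2310 m³ = 2,310,000 L.
[OCl⁻]/[HOCl] = 10^(pH − pKa) = 10^(7.58 − 7.43) = 1.413; fraction as HOCl = 1/(1 + 1.413) = 0.4145.
Free chlorine required for 2.81 ppm HOCl: 2.81 / 0.4145 = 6.779 ppm.
FC to add: 6.779 − 0 = 6.779 mg/L as Cl₂.
Cl₂ equivalent: 6.779 mg/L × 2,310,000 L = 15,660 g.
Product at 58.7% available Cl: 15,660 / 0.587 = 26,680 g.

26.7 kg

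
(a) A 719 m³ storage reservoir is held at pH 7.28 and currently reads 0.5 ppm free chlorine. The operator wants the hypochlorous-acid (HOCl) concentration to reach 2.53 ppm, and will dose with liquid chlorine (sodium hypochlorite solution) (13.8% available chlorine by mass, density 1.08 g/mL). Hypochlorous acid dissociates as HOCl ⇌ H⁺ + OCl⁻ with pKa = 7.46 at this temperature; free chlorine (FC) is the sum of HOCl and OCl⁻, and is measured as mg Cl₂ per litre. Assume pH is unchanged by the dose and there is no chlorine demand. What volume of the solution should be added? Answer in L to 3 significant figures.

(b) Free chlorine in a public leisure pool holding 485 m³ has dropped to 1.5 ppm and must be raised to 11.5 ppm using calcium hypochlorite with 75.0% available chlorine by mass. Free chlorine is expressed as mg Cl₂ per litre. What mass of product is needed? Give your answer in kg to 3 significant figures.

(a) 17.9 L; (b) 6.47 kg

(a) Volume: 719 m³ = 719,000 L.
(a) [OCl⁻]/[HOCl] = 10^(pH − pKa) = 10^(7.28 − 7.46) = 0.6607; fraction as HOCl = 1/(1 + 0.6607) = 0.6022.
(a) Free chlorine required for 2.53 ppm HOCl: 2.53 / 0.6022 = 4.202 ppm.
(a) FC to add: 4.202 − 0.5 = 3.702 mg/L as Cl₂.
(a) Cl₂ equivalent: 3.702 mg/L × 719,000 L = 2661 g.
(a) Product at 13.8% available Cl: 2661 / 0.138 = 19,290 g.
(a) Volume: 19,290 g ÷ 1.08 g/mL = 17,860 mL.

(b) Volume: 485 m³ = 485,000 L.
(b) Chlorine deficit: 11.5 − 1.5 = 10 ppm = 10 mg/L as Cl₂.
(b) Cl₂ equivalent needed: 10 mg/L × 485,000 L = 4,850,000 mg = 4850 g.
(b) Product at 75.0% available chlorine: 4850 / 0.75 = 6467 g.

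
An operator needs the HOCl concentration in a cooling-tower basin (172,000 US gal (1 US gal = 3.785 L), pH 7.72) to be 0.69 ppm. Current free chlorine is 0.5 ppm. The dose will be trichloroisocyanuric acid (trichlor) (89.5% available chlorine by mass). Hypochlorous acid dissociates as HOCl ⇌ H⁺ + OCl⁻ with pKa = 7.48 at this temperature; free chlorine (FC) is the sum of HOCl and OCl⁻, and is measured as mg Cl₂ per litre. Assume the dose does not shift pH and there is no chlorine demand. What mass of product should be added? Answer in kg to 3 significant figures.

Volume: 172,000 US gal × 3.785 L/gal = 651,020 L.
[OCl⁻]/[HOCl] = 10^(pH − pKa) = 10^(7.72 − 7.48) = 1.738; fraction as HOCl = 1/(1 + 1.738) = 0.3653.
Free chlorine required for 0.69 ppm HOCl: 0.69 / 0.3653 = 1.889 ppm.
FC to add: 1.889 − 0.5 = 1.389 mg/L as Cl₂.
Cl₂ equivalent: 1.389 mg/L × 651,020 L = 904.3 g.
Product at 89.5% available Cl: 904.3 / 0.895 = 1010 g.

1.01 kg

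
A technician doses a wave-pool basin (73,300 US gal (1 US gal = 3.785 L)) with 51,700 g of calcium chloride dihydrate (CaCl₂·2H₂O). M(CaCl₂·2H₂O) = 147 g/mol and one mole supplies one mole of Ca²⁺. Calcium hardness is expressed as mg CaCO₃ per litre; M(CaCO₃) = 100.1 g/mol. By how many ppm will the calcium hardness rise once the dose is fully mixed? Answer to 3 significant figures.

127 ppm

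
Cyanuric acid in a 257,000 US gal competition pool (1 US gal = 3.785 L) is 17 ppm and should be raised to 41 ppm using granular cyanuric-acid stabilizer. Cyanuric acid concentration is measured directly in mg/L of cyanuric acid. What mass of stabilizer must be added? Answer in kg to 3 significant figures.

23.3 kg

Volume: 257,000 US gal × 3.785 L/gal = 972,745 L.
CYA to add: (41 − 17) = 24 mg/L × 972,745 L = 23,350 g cyanuric acid.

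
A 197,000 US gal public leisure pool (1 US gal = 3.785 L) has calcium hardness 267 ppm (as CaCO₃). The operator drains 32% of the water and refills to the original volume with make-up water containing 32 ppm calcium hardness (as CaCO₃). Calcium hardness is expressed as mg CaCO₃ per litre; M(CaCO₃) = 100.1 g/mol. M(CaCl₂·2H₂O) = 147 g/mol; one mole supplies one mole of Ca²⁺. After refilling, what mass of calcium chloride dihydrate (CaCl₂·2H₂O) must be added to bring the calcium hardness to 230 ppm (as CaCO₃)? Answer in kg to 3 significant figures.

Volume: 197,000 US gal × 3.785 L/gal = 745,645 L.
After draining 32% and refilling: 267 × 0.68 + 32 × 0.32 = 191.8 ppm.
Deficit to target: 230 − 191.8 = 38.2 mg/L.
As CaCO₃: 38.2 mg/L × 745,645 L = 28,480 g; ÷ 100.1 = 284.6 mol Ca²⁺.
Mass: 284.6 × 147 = 41,830 g.

41.8 kg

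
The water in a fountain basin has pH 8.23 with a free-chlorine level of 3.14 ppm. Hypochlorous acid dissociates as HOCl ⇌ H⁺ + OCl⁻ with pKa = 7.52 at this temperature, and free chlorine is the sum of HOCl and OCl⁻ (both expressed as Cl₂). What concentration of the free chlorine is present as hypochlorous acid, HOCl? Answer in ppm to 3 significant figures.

[OCl⁻]/[HOCl] = 10^(pH − pKa) = 10^(8.23 − 7.52) = 10^0.71 = 5.129.
Fraction as HOCl = 1 / (1 + 5.129) = 0.1632.
HOCl = 0.1632 × 3.14 ppm = 0.5124 ppm.

0.512 ppm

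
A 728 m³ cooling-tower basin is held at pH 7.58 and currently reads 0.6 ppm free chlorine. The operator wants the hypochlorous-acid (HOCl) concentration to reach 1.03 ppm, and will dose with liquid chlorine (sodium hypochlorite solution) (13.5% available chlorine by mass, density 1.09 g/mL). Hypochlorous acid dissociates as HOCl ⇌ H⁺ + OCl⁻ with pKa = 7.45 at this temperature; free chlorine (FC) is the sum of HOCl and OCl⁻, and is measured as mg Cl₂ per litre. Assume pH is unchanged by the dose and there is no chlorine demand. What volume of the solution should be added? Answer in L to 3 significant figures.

Volume: 728 m³ = 728,000 L.
[OCl⁻]/[HOCl] = 10^(pH − pKa) = 10^(7.58 − 7.45) = 1.349; fraction as HOCl = 1/(1 + 1.349) = 0.4257.
Free chlorine required for 1.03 ppm HOCl: 1.03 / 0.4257 = 2.419 ppm.
FC to add: 2.419 − 0.6 = 1.819 mg/L as Cl₂.
Cl₂ equivalent: 1.819 mg/L × 728,000 L = 1325 g.
Product at 13.5% available Cl: 1325 / 0.135 = 9811 g.
Volume: 9811 g ÷ 1.09 g/mL = 9001 mL.

9.00 L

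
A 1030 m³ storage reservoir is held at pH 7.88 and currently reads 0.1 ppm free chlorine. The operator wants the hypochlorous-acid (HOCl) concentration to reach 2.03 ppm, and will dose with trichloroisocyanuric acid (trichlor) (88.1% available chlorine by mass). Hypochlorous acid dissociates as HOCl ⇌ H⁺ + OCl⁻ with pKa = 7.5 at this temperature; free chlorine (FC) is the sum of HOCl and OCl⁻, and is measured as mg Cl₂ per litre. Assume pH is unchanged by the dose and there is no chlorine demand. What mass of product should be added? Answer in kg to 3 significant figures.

Volume: 1030 m³ = 1,030,000 L.
[OCl⁻]/[HOCl] = 10^(pH − pKa) = 10^(7.88 − 7.5) = 2.399; fraction as HOCl = 1/(1 + 2.399) = 0.2942.
Free chlorine required for 2.03 ppm HOCl: 2.03 / 0.2942 = 6.9 ppm.
FC to add: 6.9 − 0.1 = 6.8 mg/L as Cl₂.
Cl₂ equivalent: 6.8 mg/L × 1,030,000 L = 7004 g.
Product at 88.1% available Cl: 7004 / 0.881 = 7950 g.

7.95 kg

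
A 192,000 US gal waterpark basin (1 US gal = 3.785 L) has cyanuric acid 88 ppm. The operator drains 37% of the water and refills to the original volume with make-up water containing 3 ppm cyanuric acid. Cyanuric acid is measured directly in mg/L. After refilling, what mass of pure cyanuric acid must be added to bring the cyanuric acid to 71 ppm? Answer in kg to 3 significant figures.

Volume: 192,000 US gal × 3.785 L/gal = 726,720 L.
After draining 37% and refilling: 88 × 0.63 + 3 × 0.37 = 56.55 ppm.
Deficit to target: 71 − 56.55 = 14.45 mg/L.
Mass: 14.45 mg/L × 726,720 L = 10,500 g cyanuric acid.

10.5 kg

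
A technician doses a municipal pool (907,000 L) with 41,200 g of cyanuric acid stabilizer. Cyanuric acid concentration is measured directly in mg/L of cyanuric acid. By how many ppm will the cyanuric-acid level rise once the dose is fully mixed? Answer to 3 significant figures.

Rise: 41,200 g / 907,000 L × 1000 = 45.42 mg/L.

45.4 ppm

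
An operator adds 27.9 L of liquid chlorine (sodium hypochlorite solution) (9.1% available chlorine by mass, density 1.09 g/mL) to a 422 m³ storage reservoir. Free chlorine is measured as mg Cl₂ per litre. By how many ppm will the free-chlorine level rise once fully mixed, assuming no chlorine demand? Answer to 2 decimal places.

Volume: 422 m³ = 422,000 L.
Mass of solution: 27.9 L × 1000 mL/L × 1.09 g/mL = 30,410 g.
Available chlorine delivered: 30,410 g × 0.091 = 2767 g as Cl₂.
Concentration rise: 2767 g / 422,000 L = 6.558 mg/L = 6.56 ppm.

6.56 ppm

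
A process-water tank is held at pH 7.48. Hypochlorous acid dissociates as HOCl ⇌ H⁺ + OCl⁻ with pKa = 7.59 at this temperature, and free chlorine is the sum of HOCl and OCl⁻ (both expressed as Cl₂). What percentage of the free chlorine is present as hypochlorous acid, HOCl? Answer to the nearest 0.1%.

[OCl⁻]/[HOCl] = 10^(pH − pKa) = 10^(7.48 − 7.59) = 10^-0.11 = 0.7762.
Fraction as HOCl = 1 / (1 + 0.7762) = 0.563.

56.3%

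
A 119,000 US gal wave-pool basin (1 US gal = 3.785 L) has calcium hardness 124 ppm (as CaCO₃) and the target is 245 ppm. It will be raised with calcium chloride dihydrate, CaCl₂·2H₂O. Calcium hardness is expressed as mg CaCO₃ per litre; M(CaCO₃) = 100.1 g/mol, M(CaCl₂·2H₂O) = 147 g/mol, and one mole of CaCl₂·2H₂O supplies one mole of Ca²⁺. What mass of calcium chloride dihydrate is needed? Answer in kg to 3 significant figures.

80.0 kg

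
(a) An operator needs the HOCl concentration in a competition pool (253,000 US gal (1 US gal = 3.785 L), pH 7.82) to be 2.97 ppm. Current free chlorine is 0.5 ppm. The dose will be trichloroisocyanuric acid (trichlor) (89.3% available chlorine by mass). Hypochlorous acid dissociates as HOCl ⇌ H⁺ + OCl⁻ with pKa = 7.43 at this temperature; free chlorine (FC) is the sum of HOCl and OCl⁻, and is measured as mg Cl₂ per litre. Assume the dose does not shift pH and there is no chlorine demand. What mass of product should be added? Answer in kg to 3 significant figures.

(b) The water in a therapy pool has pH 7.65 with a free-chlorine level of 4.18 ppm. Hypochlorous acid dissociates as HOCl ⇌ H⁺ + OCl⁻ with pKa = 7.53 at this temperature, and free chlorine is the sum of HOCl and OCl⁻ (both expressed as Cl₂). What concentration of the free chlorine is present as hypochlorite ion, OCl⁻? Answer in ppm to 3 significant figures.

(a) Volume: 253,000 US gal × 3.785 L/gal = 957,605 L.
(a) [OCl⁻]/[HOCl] = 10^(pH − pKa) = 10^(7.82 − 7.43) = 2.455; fraction as HOCl = 1/(1 + 2.455) = 0.2895.
(a) Free chlorine required for 2.97 ppm HOCl: 2.97 / 0.2895 = 10.26 ppm.
(a) FC to add: 10.26 − 0.5 = 9.76 mg/L as Cl₂.
(a) Cl₂ equivalent: 9.76 mg/L × 957,605 L = 9347 g.
(a) Product at 89.3% available Cl: 9347 / 0.893 = 10,470 g.

(b) [OCl⁻]/[HOCl] = 10^(pH − pKa) = 10^(7.65 − 7.53) = 10^0.12 = 1.318.
(b) Fraction as HOCl = 1 / (1 + 1.318) = 0.4314.
(b) OCl⁻ = (1 − 0.4314) × 4.18 ppm = 2.377 ppm.

(a) 10.5 kg; (b) 2.38 ppm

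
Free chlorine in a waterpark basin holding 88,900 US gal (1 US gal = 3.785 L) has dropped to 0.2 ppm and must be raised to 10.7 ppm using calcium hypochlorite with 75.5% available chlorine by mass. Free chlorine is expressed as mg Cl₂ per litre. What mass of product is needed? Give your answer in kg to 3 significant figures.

Volume: 88,900 US gal × 3.785 L/gal = 336,486 L.
Chlorine deficit: 10.7 − 0.2 = 10.5 ppm = 10.5 mg/L as Cl₂.
Cl₂ equivalent needed: 10.5 mg/L × 336,486 L = 3,533,000 mg = 3533 g.
Product at 75.5% available chlorine: 3533 / 0.755 = 4680 g.

4.68 kg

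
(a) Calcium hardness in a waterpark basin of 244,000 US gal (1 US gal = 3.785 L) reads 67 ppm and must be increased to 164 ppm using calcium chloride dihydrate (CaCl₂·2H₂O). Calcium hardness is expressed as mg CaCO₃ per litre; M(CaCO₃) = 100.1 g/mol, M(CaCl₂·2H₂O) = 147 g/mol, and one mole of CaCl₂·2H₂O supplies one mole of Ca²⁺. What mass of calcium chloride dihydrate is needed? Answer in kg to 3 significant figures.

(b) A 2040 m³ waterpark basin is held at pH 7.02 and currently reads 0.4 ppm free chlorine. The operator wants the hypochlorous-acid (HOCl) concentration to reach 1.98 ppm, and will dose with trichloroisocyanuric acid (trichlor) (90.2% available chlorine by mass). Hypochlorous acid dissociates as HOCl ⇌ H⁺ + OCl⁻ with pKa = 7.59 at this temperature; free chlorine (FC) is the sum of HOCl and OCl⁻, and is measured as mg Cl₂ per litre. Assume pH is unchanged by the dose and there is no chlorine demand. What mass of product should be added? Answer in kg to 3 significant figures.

(a) 132 kg; (b) 4.78 kg

(a) Volume: 244,000 US gal × 3.785 L/gal = 923,540 L.
(a) Hardness to add: (164 − 67) = 97 mg/L as CaCO₃ × 923,540 L = 89,580 g as CaCO₃.
(a) Moles of Ca²⁺ (1 mol Ca²⁺ ≡ 1 mol CaCO₃): 89,580 / 100.1 g/mol = 894.9 mol.
(a) Mass of CaCl₂·2H₂O: 894.9 × 147 = 131,600 g.

(b) Volume: 2040 m³ = 2,040,000 L.
(b) [OCl⁻]/[HOCl] = 10^(pH − pKa) = 10^(7.02 − 7.59) = 0.2692; fraction as HOCl = 1/(1 + 0.2692) = 0.7879.
(b) Free chlorine required for 1.98 ppm HOCl: 1.98 / 0.7879 = 2.513 ppm.
(b) FC to add: 2.513 − 0.4 = 2.113 mg/L as Cl₂.
(b) Cl₂ equivalent: 2.113 mg/L × 2,040,000 L = 4310 g.
(b) Product at 90.2% available Cl: 4310 / 0.902 = 4779 g.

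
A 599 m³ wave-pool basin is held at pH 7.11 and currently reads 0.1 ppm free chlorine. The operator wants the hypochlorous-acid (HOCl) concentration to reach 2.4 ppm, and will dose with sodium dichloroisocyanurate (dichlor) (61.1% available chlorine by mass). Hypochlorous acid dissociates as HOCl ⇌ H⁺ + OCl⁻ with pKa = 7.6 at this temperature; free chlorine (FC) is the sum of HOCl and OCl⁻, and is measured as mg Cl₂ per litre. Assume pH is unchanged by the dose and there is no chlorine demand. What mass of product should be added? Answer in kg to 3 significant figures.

3.02 kg

Volume: 599 m³ = 599,000 L.
[OCl⁻]/[HOCl] = 10^(pH − pKa) = 10^(7.11 − 7.6) = 0.3236; fraction as HOCl = 1/(1 + 0.3236) = 0.7555.
Free chlorine required for 2.4 ppm HOCl: 2.4 / 0.7555 = 3.177 ppm.
FC to add: 3.177 − 0.1 = 3.077 mg/L as Cl₂.
Cl₂ equivalent: 3.077 mg/L × 599,000 L = 1843 g.
Product at 61.1% available Cl: 1843 / 0.611 = 3016 g.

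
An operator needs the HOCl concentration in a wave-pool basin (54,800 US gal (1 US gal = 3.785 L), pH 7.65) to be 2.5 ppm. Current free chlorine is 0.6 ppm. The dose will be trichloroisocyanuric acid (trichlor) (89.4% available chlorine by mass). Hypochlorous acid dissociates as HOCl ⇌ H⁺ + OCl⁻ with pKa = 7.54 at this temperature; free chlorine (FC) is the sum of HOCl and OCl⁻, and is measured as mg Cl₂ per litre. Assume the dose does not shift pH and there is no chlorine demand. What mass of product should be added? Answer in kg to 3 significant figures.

1.19 kg

Volume: 54,800 US gal × 3.785 L/gal = 207,418 L.
[OCl⁻]/[HOCl] = 10^(pH − pKa) = 10^(7.65 − 7.54) = 1.288; fraction as HOCl = 1/(1 + 1.288) = 0.437.
Free chlorine required for 2.5 ppm HOCl: 2.5 / 0.437 = 5.721 ppm.
FC to add: 5.721 − 0.6 = 5.121 mg/L as Cl₂.
Cl₂ equivalent: 5.121 mg/L × 207,418 L = 1062 g.
Product at 89.4% available Cl: 1062 / 0.894 = 1188 g.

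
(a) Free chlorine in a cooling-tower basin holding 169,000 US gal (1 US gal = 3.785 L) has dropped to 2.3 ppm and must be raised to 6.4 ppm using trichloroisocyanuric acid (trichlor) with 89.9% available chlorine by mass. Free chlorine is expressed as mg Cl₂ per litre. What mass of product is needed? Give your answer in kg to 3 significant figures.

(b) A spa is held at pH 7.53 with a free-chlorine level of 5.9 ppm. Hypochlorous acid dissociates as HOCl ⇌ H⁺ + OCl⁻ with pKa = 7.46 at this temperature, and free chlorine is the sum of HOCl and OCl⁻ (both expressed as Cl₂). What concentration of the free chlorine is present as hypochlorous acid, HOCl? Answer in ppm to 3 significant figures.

(a) 2.92 kg; (b) 2.71 ppm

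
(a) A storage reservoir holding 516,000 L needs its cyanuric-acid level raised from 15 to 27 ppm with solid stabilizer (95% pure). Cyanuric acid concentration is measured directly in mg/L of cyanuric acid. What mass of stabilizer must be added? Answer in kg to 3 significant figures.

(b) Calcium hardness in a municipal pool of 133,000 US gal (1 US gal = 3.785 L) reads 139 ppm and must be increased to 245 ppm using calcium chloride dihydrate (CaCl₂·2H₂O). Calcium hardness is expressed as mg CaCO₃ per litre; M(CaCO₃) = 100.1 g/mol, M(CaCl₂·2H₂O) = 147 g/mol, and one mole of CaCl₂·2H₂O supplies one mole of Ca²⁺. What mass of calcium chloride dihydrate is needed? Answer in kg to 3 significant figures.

(a) 6.52 kg; (b) 78.4 kg

(a) CYA to add: (27 − 15) = 12 mg/L × 516,000 L = 6192 g cyanuric acid.
(a) At 95% purity: 6192 / 0.95 = 6518 g product.

(b) Volume: 133,000 US gal × 3.785 L/gal = 503,405 L.
(b) Hardness to add: (245 − 139) = 106 mg/L as CaCO₃ × 503,405 L = 53,360 g as CaCO₃.
(b) Moles of Ca²⁺ (1 mol Ca²⁺ ≡ 1 mol CaCO₃): 53,360 / 100.1 g/mol = 533.1 mol.
(b) Mass of CaCl₂·2H₂O: 533.1 × 147 = 78,360 g.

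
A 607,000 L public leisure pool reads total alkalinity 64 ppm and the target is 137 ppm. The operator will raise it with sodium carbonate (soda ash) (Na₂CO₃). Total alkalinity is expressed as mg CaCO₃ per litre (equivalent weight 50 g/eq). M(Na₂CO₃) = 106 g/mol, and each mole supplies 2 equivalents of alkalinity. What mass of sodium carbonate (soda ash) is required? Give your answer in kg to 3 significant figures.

47.0 kg

Alkalinity to add: (137 − 64) = 73 mg/L as CaCO₃ × 607,000 L = 44,310 g as CaCO₃.
Equivalents: 44,310 g ÷ 50 g/eq = 886.2 eq.
Each mole of Na₂CO₃ supplies 2 eq, so 886.2 / 2 = 443.1 mol.
Mass: 443.1 mol × 106 g/mol = 46,970 g.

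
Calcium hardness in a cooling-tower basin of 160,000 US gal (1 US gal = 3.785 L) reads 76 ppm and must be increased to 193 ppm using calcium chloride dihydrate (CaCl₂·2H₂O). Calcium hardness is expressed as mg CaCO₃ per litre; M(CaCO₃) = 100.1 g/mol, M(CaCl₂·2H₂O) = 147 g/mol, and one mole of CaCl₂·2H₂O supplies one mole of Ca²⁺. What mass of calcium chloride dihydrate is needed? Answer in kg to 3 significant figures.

104 kg

Volume: 160,000 US gal × 3.785 L/gal = 605,600 L.
Hardness to add: (193 − 76) = 117 mg/L as CaCO₃ × 605,600 L = 70,860 g as CaCO₃.
Moles of Ca²⁺ (1 mol Ca²⁺ ≡ 1 mol CaCO₃): 70,860 / 100.1 g/mol = 707.8 mol.
Mass of CaCl₂·2H₂O: 707.8 × 147 = 104,100 g.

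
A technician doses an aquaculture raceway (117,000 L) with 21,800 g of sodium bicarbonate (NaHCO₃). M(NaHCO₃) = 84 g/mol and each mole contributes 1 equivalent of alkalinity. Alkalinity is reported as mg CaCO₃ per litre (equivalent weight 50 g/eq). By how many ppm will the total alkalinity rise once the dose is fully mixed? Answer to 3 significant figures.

111 ppm

Moles of NaHCO₃: 21,800 g ÷ 84 g/mol = 259.5 mol → 259.5 eq of alkalinity.
As CaCO₃: 259.5 eq × 50 g/eq = 12,980 g.
Rise: 12,980 g / 117,000 L × 1000 = 110.9 mg/L.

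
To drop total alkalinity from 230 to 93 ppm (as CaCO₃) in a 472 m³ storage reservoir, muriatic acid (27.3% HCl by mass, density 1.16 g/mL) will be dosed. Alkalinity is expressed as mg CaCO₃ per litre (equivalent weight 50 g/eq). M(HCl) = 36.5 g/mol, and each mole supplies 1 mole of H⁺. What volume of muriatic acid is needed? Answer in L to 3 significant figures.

149 L

Volume: 472 m³ = 472,000 L.
Alkalinity to neutralize: (230 − 93) = 137 mg/L as CaCO₃ × 472,000 L = 64,660 g as CaCO₃.
Equivalents of H⁺ required: 64,660 ÷ 50 g/eq = 1293 eq = 1293 mol HCl.
Mass of HCl: 1293 × 36.5 = 47,200 g.
Mass of 27.3% solution: 47,200 / 0.273 = 172,900 g.
Volume: 172,900 g ÷ 1.16 g/mL = 149,100 mL.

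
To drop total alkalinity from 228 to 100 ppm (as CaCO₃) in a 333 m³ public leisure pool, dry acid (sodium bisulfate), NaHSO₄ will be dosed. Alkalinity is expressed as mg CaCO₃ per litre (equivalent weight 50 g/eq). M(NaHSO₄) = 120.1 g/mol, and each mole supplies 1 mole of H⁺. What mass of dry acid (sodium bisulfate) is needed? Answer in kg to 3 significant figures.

102 kg

Volume: 333 m³ = 333,000 L.
Alkalinity to neutralize: (228 − 100) = 128 mg/L as CaCO₃ × 333,000 L = 42,620 g as CaCO₃.
Equivalents of H⁺ required: 42,620 ÷ 50 g/eq = 852.5 eq = 852.5 mol NaHSO₄.
Mass of NaHSO₄: 852.5 × 120.1 = 102,400 g.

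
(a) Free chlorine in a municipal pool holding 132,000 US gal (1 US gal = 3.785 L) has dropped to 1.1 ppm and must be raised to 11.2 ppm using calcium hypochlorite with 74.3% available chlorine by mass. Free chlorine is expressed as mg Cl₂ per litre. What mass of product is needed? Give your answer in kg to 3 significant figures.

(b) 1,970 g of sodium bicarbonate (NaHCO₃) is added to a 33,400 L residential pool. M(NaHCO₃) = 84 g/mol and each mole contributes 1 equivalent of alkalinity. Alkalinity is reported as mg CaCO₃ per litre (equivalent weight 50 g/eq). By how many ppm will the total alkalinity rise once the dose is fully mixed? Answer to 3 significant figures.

(a) Volume: 132,000 US gal × 3.785 L/gal = 499,620 L.
(a) Chlorine deficit: 11.2 − 1.1 = 10.1 ppm = 10.1 mg/L as Cl₂.
(a) Cl₂ equivalent needed: 10.1 mg/L × 499,620 L = 5,046,000 mg = 5046 g.
(a) Product at 74.3% available chlorine: 5046 / 0.743 = 6792 g.

(b) Moles of NaHCO₃: 1,970 g ÷ 84 g/mol = 23.45 mol → 23.45 eq of alkalinity.
(b) As CaCO₃: 23.45 eq × 50 g/eq = 1173 g.
(b) Rise: 1173 g / 33,400 L × 1000 = 35.11 mg/L.

(a) 6.79 kg; (b) 35.1 ppm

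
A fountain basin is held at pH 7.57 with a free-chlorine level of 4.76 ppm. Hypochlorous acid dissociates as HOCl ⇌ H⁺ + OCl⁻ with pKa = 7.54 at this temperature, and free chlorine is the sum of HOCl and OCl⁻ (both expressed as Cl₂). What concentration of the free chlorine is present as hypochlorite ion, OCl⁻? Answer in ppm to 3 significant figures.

[OCl⁻]/[HOCl] = 10^(pH − pKa) = 10^(7.57 − 7.54) = 10^0.03 = 1.072.
Fraction as HOCl = 1 / (1 + 1.072) = 0.4827.
OCl⁻ = (1 − 0.4827) × 4.76 ppm = 2.462 ppm.

2.46 ppm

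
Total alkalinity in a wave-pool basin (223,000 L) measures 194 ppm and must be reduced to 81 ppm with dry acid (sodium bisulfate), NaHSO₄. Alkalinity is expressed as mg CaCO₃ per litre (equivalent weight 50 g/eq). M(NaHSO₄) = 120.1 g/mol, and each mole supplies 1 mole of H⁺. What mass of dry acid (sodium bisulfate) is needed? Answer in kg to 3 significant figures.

Alkalinity to neutralize: (194 − 81) = 113 mg/L as CaCO₃ × 223,000 L = 25,200 g as CaCO₃.
Equivalents of H⁺ required: 25,200 ÷ 50 g/eq = 504 eq = 504 mol NaHSO₄.
Mass of NaHSO₄: 504 × 120.1 = 60,530 g.

60.5 kg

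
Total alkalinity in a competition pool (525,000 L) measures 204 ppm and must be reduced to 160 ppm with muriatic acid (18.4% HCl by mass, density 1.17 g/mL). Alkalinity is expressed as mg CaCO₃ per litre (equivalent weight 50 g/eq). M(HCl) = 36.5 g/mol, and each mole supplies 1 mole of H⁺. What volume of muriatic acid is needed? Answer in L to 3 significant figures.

Alkalinity to neutralize: (204 − 160) = 44 mg/L as CaCO₃ × 525,000 L = 23,100 g as CaCO₃.
Equivalents of H⁺ required: 23,100 ÷ 50 g/eq = 462 eq = 462 mol HCl.
Mass of HCl: 462 × 36.5 = 16,860 g.
Mass of 18.4% solution: 16,860 / 0.184 = 91,650 g.
Volume: 91,650 g ÷ 1.17 g/mL = 78,330 mL.

78.3 L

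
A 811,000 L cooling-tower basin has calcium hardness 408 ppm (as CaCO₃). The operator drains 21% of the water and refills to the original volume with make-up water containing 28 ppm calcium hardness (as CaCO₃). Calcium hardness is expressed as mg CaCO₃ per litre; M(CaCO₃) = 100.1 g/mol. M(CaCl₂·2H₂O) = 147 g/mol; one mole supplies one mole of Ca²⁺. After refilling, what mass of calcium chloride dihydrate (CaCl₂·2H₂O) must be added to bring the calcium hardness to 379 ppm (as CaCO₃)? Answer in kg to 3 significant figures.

60.5 kg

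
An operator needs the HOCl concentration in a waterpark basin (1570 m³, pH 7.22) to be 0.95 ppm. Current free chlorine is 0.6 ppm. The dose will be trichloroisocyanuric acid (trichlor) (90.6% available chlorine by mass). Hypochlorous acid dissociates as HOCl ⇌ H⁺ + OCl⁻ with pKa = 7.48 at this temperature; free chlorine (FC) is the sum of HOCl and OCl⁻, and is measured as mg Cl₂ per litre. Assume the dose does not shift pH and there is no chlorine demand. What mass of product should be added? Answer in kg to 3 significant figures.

1.51 kg

Volume: 1570 m³ = 1,570,000 L.
[OCl⁻]/[HOCl] = 10^(pH − pKa) = 10^(7.22 − 7.48) = 0.5495; fraction as HOCl = 1/(1 + 0.5495) = 0.6454.
Free chlorine required for 0.95 ppm HOCl: 0.95 / 0.6454 = 1.472 ppm.
FC to add: 1.472 − 0.6 = 0.8721 mg/L as Cl₂.
Cl₂ equivalent: 0.8721 mg/L × 1,570,000 L = 1369 g.
Product at 90.6% available Cl: 1369 / 0.906 = 1511 g.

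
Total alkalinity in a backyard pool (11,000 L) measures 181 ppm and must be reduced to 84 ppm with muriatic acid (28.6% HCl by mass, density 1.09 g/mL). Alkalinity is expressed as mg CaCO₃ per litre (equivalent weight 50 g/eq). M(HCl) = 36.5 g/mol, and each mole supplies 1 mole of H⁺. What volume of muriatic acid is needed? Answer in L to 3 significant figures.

Alkalinity to neutralize: (181 − 84) = 97 mg/L as CaCO₃ × 11,000 L = 1067 g as CaCO₃.
Equivalents of H⁺ required: 1067 ÷ 50 g/eq = 21.34 eq = 21.34 mol HCl.
Mass of HCl: 21.34 × 36.5 = 778.9 g.
Mass of 28.6% solution: 778.9 / 0.286 = 2723 g.
Volume: 2723 g ÷ 1.09 g/mL = 2499 mL.

2.50 L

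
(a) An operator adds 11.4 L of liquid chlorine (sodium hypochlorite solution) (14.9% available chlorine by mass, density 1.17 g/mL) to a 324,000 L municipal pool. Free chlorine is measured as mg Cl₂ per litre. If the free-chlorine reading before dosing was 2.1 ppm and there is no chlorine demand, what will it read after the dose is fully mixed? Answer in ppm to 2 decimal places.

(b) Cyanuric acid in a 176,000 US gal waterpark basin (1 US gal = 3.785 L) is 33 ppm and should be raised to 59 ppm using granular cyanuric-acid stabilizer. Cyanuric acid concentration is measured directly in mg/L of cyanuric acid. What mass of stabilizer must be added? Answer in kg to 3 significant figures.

(a) Mass of solution: 11.4 L × 1000 mL/L × 1.17 g/mL = 13,340 g.
(a) Available chlorine delivered: 13,340 g × 0.149 = 1987 g as Cl₂.
(a) Concentration rise: 1987 g / 324,000 L = 6.134 mg/L = 6.13 ppm.
(a) Final FC: 2.1 + 6.13 = 8.23 ppm.

(b) Volume: 176,000 US gal × 3.785 L/gal = 666,160 L.
(b) CYA to add: (59 − 33) = 26 mg/L × 666,160 L = 17,320 g cyanuric acid.

(a) 8.23 ppm; (b) 17.3 kg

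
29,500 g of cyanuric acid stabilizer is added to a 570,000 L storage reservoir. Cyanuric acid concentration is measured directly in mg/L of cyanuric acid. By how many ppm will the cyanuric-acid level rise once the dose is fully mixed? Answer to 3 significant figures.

51.8 ppm

Rise: 29,500 g / 570,000 L × 1000 = 51.75 mg/L.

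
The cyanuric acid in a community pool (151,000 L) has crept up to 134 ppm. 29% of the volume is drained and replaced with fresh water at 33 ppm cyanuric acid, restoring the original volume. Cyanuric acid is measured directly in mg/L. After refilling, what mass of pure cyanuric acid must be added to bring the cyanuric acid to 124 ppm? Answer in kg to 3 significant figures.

After draining 29% and refilling: 134 × 0.71 + 33 × 0.29 = 104.71 ppm.
Deficit to target: 124 − 104.71 = 19.29 mg/L.
Mass: 19.29 mg/L × 151,000 L = 2913 g cyanuric acid.

2.91 kg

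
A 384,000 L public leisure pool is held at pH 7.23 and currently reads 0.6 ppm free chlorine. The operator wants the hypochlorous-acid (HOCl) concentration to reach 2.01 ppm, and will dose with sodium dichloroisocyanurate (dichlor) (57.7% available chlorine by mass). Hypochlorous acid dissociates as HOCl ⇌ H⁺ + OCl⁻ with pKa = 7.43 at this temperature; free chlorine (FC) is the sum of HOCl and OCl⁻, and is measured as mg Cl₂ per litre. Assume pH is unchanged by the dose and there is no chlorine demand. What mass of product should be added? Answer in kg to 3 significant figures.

[OCl⁻]/[HOCl] = 10^(pH − pKa) = 10^(7.23 − 7.43) = 0.631; fraction as HOCl = 1/(1 + 0.631) = 0.6131.
Free chlorine required for 2.01 ppm HOCl: 2.01 / 0.6131 = 3.278 ppm.
FC to add: 3.278 − 0.6 = 2.678 mg/L as Cl₂.
Cl₂ equivalent: 2.678 mg/L × 384,000 L = 1028 g.
Product at 57.7% available Cl: 1028 / 0.577 = 1782 g.

1.78 kg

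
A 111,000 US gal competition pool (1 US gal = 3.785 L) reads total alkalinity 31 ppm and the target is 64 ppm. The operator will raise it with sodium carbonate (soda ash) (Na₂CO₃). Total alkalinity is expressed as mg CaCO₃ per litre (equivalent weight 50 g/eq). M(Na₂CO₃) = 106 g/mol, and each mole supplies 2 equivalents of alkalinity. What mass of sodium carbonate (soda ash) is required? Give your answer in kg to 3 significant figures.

14.7 kg

Volume: 111,000 US gal × 3.785 L/gal = 420,135 L.
Alkalinity to add: (64 − 31) = 33 mg/L as CaCO₃ × 420,135 L = 13,860 g as CaCO₃.
Equivalents: 13,860 g ÷ 50 g/eq = 277.3 eq.
Each mole of Na₂CO₃ supplies 2 eq, so 277.3 / 2 = 138.6 mol.
Mass: 138.6 mol × 106 g/mol = 14,700 g.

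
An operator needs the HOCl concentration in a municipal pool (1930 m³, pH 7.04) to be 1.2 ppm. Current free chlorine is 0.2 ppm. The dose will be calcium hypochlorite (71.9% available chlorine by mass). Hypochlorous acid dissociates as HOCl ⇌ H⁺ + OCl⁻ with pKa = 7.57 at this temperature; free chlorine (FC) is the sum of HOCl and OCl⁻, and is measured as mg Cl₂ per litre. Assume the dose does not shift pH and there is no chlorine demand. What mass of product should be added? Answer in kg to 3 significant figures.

Volume: 1930 m³ = 1,930,000 L.
[OCl⁻]/[HOCl] = 10^(pH − pKa) = 10^(7.04 − 7.57) = 0.2951; fraction as HOCl = 1/(1 + 0.2951) = 0.7721.
Free chlorine required for 1.2 ppm HOCl: 1.2 / 0.7721 = 1.554 ppm.
FC to add: 1.554 − 0.2 = 1.354 mg/L as Cl₂.
Cl₂ equivalent: 1.354 mg/L × 1,930,000 L = 2614 g.
Product at 71.9% available Cl: 2614 / 0.719 = 3635 g.

3.63 kg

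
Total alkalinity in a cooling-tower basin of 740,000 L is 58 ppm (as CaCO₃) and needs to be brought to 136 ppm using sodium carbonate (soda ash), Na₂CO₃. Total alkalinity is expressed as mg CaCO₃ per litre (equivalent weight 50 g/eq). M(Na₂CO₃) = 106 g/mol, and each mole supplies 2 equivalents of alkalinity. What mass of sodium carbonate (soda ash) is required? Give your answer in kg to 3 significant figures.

61.2 kg

Alkalinity to add: (136 − 58) = 78 mg/L as CaCO₃ × 740,000 L = 57,720 g as CaCO₃.
Equivalents: 57,720 g ÷ 50 g/eq = 1154 eq.
Each mole of Na₂CO₃ supplies 2 eq, so 1154 / 2 = 577.2 mol.
Mass: 577.2 mol × 106 g/mol = 61,180 g.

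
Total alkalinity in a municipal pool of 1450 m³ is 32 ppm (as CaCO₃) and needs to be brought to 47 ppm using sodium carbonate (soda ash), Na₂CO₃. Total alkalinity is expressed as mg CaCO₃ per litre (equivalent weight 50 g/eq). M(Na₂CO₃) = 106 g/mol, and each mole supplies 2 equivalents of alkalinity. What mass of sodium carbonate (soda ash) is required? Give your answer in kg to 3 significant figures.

Volume: 1450 m³ = 1,450,000 L.
Alkalinity to add: (47 − 32) = 15 mg/L as CaCO₃ × 1,450,000 L = 21,750 g as CaCO₃.
Equivalents: 21,750 g ÷ 50 g/eq = 435 eq.
Each mole of Na₂CO₃ supplies 2 eq, so 435 / 2 = 217.5 mol.
Mass: 217.5 mol × 106 g/mol = 23,060 g.

23.1 kg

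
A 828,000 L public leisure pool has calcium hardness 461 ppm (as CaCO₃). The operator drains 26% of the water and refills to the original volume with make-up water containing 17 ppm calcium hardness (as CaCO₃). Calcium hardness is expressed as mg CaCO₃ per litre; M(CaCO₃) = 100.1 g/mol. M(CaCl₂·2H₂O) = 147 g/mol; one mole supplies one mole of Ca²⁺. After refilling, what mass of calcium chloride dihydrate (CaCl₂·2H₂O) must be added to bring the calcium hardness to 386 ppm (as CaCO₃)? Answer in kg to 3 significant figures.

After draining 26% and refilling: 461 × 0.74 + 17 × 0.26 = 345.56 ppm.
Deficit to target: 386 − 345.56 = 40.44 mg/L.
As CaCO₃: 40.44 mg/L × 828,000 L = 33,480 g; ÷ 100.1 = 334.5 mol Ca²⁺.
Mass: 334.5 × 147 = 49,170 g.

49.2 kg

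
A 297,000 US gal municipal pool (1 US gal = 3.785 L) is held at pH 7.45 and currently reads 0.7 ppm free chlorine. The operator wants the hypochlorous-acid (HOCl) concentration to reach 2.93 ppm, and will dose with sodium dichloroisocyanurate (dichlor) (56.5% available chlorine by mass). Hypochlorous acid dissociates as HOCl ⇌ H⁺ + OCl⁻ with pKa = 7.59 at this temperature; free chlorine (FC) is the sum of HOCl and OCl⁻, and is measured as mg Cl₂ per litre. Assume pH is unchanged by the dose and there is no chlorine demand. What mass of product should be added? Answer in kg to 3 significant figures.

8.66 kg

Volume: 297,000 US gal × 3.785 L/gal = 1,124,145 L.
[OCl⁻]/[HOCl] = 10^(pH − pKa) = 10^(7.45 − 7.59) = 0.7244; fraction as HOCl = 1/(1 + 0.7244) = 0.5799.
Free chlorine required for 2.93 ppm HOCl: 2.93 / 0.5799 = 5.053 ppm.
FC to add: 5.053 − 0.7 = 4.353 mg/L as Cl₂.
Cl₂ equivalent: 4.353 mg/L × 1,124,145 L = 4893 g.
Product at 56.5% available Cl: 4893 / 0.565 = 8660 g.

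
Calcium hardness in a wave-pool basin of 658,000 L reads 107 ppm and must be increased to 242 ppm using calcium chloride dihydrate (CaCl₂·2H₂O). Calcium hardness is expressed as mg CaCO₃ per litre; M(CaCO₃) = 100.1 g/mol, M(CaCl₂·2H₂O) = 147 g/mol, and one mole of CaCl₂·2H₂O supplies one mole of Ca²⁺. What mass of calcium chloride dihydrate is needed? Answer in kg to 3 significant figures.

130 kg

Hardness to add: (242 − 107) = 135 mg/L as CaCO₃ × 658,000 L = 88,830 g as CaCO₃.
Moles of Ca²⁺ (1 mol Ca²⁺ ≡ 1 mol CaCO₃): 88,830 / 100.1 g/mol = 887.4 mol.
Mass of CaCl₂·2H₂O: 887.4 × 147 = 130,400 g.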